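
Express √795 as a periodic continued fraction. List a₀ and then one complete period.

[28; 5, 9, 5, 56]

a₀ = ⌊√795⌋ = 28.
With m₀=0, d₀=1 and mₖ₊₁ = dₖaₖ − mₖ, dₖ₊₁ = (n − mₖ₊₁²)/dₖ, aₖ₊₁ = ⌊(a₀+mₖ₊₁)/dₖ₊₁⌋:
  k=1: m=28, d=11, a=5
  k=2: m=27, d=6, a=9
  k=3: m=27, d=11, a=5
  k=4: m=28, d=1, a=56
d=1 and a=2a₀=56 at k=4, so the next step gives (m, d) = (28, 11) again — its k=1 value — and the period has length 4.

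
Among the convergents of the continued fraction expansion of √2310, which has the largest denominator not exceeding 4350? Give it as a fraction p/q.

73872/1537

√2310 = [48; 16, 96, …] (period length 2).
Convergents:
  p_0/q_0 = 48/1
  p_1/q_1 = 769/16
  p_2/q_2 = 73872/1537
  p_3/q_3 = 1182721/24608
q_2 = 1537 ≤ 4350 < 24608 = q_3, so the answer is 73872/1537.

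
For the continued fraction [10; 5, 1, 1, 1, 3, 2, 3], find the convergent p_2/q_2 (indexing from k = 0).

Using pₖ = aₖpₖ₋₁ + pₖ₋₂, qₖ = aₖqₖ₋₁ + qₖ₋₂ (with p₋₁=1, p₋₂=0, q₋₁=0, q₋₂=1):
  k=0: a=10, p=10, q=1
  k=1: a=5, p=51, q=5
  k=2: a=1, p=61, q=6

61/6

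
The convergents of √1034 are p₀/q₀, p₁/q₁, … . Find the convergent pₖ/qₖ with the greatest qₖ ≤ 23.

418/13

√1034 = [32; 6, 2, 2, 2, 6, 64, …] (period length 6).
Convergents:
  p_0/q_0 = 32/1
  p_1/q_1 = 193/6
  p_2/q_2 = 418/13
  p_3/q_3 = 1029/32
q_2 = 13 ≤ 23 < 32 = q_3, so the answer is 418/13.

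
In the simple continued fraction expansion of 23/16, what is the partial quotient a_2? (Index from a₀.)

23 = 1·16 + 7   →  a_0 = 1
16 = 2·7 + 2   →  a_1 = 2
7 = 3·2 + 1   →  a_2 = 3

3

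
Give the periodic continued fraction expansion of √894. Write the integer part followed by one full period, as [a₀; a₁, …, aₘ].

[29; 1, 8, 1, 58]

a₀ = ⌊√894⌋ = 29.
With m₀=0, d₀=1 and mₖ₊₁ = dₖaₖ − mₖ, dₖ₊₁ = (n − mₖ₊₁²)/dₖ, aₖ₊₁ = ⌊(a₀+mₖ₊₁)/dₖ₊₁⌋:
  k=1: m=29, d=53, a=1
  k=2: m=24, d=6, a=8
  k=3: m=24, d=53, a=1
  k=4: m=29, d=1, a=58
d=1 and a=2a₀=58 at k=4, so the next step gives (m, d) = (29, 53) again — its k=1 value — and the period has length 4.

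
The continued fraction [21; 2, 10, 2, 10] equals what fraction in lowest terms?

Using pₖ = aₖpₖ₋₁ + pₖ₋₂ and qₖ = aₖqₖ₋₁ + qₖ₋₂:
  k=0: a=21, p=21, q=1
  k=1: a=2, p=43, q=2
  k=2: a=10, p=451, q=21
  k=3: a=2, p=945, q=44
  k=4: a=10, p=9901, q=461

9901/461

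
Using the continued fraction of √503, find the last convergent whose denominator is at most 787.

10541/470

√503 = [22; 2, 2, 1, 21, 1, 2, 2, 44, …] (period length 8).
Convergents:
  p_0/q_0 = 22/1
  p_1/q_1 = 45/2
  p_2/q_2 = 112/5
  p_3/q_3 = 157/7
  p_4/q_4 = 3409/152
  p_5/q_5 = 3566/159
  p_6/q_6 = 10541/470
  p_7/q_7 = 24648/1099
q_6 = 470 ≤ 787 < 1099 = q_7, so the answer is 10541/470.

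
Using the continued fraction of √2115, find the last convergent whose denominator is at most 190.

√2115 = [45; 1, 90, …] (period length 2).
Convergents:
  p_0/q_0 = 45/1
  p_1/q_1 = 46/1
  p_2/q_2 = 4185/91
  p_3/q_3 = 4231/92
  p_4/q_4 = 384975/8371
q_3 = 92 ≤ 190 < 8371 = q_4, so the answer is 4231/92.

4231/92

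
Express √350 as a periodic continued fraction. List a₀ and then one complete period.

[18; 1, 2, 2, 2, 1, 36]

a₀ = ⌊√350⌋ = 18.
With m₀=0, d₀=1 and mₖ₊₁ = dₖaₖ − mₖ, dₖ₊₁ = (n − mₖ₊₁²)/dₖ, aₖ₊₁ = ⌊(a₀+mₖ₊₁)/dₖ₊₁⌋:
  k=1: m=18, d=26, a=1
  k=2: m=8, d=11, a=2
  k=3: m=14, d=14, a=2
  k=4: m=14, d=11, a=2
  k=5: m=8, d=26, a=1
  k=6: m=18, d=1, a=36
d=1 and a=2a₀=36 at k=6, so the next step gives (m, d) = (18, 26) again — its k=1 value — and the period has length 6.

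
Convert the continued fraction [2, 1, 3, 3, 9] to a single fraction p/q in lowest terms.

335/121

Using pₖ = aₖpₖ₋₁ + pₖ₋₂ and qₖ = aₖqₖ₋₁ + qₖ₋₂:
  k=0: a=2, p=2, q=1
  k=1: a=1, p=3, q=1
  k=2: a=3, p=11, q=4
  k=3: a=3, p=36, q=13
  k=4: a=9, p=335, q=121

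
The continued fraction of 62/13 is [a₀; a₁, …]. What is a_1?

62 = 4·13 + 10   →  a_0 = 4
13 = 1·10 + 3   →  a_1 = 1

1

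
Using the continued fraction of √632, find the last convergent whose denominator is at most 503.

√632 = [25; 7, 6, 7, 50, …] (period length 4).
Convergents:
  p_0/q_0 = 25/1
  p_1/q_1 = 176/7
  p_2/q_2 = 1081/43
  p_3/q_3 = 7743/308
  p_4/q_4 = 388231/15443
q_3 = 308 ≤ 503 < 15443 = q_4, so the answer is 7743/308.

7743/308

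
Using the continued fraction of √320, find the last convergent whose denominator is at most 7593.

√320 = [17; 1, 7, 1, 34, …] (period length 4).
Convergents:
  p_0/q_0 = 17/1
  p_1/q_1 = 18/1
  p_2/q_2 = 143/8
  p_3/q_3 = 161/9
  p_4/q_4 = 5617/314
  p_5/q_5 = 5778/323
  p_6/q_6 = 46063/2575
  p_7/q_7 = 51841/2898
  p_8/q_8 = 1808657/101107
q_7 = 2898 ≤ 7593 < 101107 = q_8, so the answer is 51841/2898.

51841/2898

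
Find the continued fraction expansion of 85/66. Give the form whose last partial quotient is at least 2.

[1; 3, 2, 9]

85 = 1*66 + 19
66 = 3*19 + 9
19 = 2*9 + 1
9 = 9*1 + 0  (stop)
So 85/66 = [1; 3, 2, 9].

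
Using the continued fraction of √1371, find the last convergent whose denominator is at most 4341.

√1371 = [37; 37, 74, …] (period length 2).
Convergents:
  p_0/q_0 = 37/1
  p_1/q_1 = 1370/37
  p_2/q_2 = 101417/2739
  p_3/q_3 = 3753799/101380
q_2 = 2739 ≤ 4341 < 101380 = q_3, so the answer is 101417/2739.

101417/2739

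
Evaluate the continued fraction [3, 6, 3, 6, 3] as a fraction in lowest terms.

Fold from the inside: start with 3/1.
  6 + 1/3 = 19/3
  3 + 3/19 = 60/19
  6 + 19/60 = 379/60
  3 + 60/379 = 1197/379

1197/379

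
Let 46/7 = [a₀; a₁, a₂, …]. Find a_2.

46 = 6·7 + 4   →  a_0 = 6
7 = 1·4 + 3   →  a_1 = 1
4 = 1·3 + 1   →  a_2 = 1

1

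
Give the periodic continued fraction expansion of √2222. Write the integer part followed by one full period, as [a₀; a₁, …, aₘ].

a₀ = ⌊√2222⌋ = 47.
With m₀=0, d₀=1 and mₖ₊₁ = dₖaₖ − mₖ, dₖ₊₁ = (n − mₖ₊₁²)/dₖ, aₖ₊₁ = ⌊(a₀+mₖ₊₁)/dₖ₊₁⌋:
  k=1: m=47, d=13, a=7
  k=2: m=44, d=22, a=4
  k=3: m=44, d=13, a=7
  k=4: m=47, d=1, a=94
d=1 and a=2a₀=94 at k=4, so the next step gives (m, d) = (47, 13) again — its k=1 value — and the period has length 4.

[47; 7, 4, 7, 94]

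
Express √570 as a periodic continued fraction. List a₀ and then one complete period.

[23; 1, 6, 1, 46]

a₀ = ⌊√570⌋ = 23.
With m₀=0, d₀=1 and mₖ₊₁ = dₖaₖ − mₖ, dₖ₊₁ = (n − mₖ₊₁²)/dₖ, aₖ₊₁ = ⌊(a₀+mₖ₊₁)/dₖ₊₁⌋:
  k=1: m=23, d=41, a=1
  k=2: m=18, d=6, a=6
  k=3: m=18, d=41, a=1
  k=4: m=23, d=1, a=46
d=1 and a=2a₀=46 at k=4, so the next step gives (m, d) = (23, 41) again — its k=1 value — and the period has length 4.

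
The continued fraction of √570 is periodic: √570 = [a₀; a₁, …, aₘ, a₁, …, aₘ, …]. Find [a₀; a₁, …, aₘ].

[23; 1, 6, 1, 46]

a₀ = ⌊√570⌋ = 23.
With m₀=0, d₀=1 and mₖ₊₁ = dₖaₖ − mₖ, dₖ₊₁ = (n − mₖ₊₁²)/dₖ, aₖ₊₁ = ⌊(a₀+mₖ₊₁)/dₖ₊₁⌋:
  k=1: m=23, d=41, a=1
  k=2: m=18, d=6, a=6
  k=3: m=18, d=41, a=1
  k=4: m=23, d=1, a=46
d=1 and a=2a₀=46 at k=4, so the next step gives (m, d) = (23, 41) again — its k=1 value — and the period has length 4.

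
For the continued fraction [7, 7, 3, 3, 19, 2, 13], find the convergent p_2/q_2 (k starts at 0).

Using pₖ = aₖpₖ₋₁ + pₖ₋₂, qₖ = aₖqₖ₋₁ + qₖ₋₂ (with p₋₁=1, p₋₂=0, q₋₁=0, q₋₂=1):
  k=0: a=7, p=7, q=1
  k=1: a=7, p=50, q=7
  k=2: a=3, p=157, q=22

157/22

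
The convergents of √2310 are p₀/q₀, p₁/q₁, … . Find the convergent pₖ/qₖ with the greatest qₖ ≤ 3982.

√2310 = [48; 16, 96, …] (period length 2).
Convergents:
  p_0/q_0 = 48/1
  p_1/q_1 = 769/16
  p_2/q_2 = 73872/1537
  p_3/q_3 = 1182721/24608
q_2 = 1537 ≤ 3982 < 24608 = q_3, so the answer is 73872/1537.

73872/1537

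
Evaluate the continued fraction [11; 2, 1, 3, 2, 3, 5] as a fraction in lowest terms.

Fold from the inside: start with 5/1.
  3 + 1/5 = 16/5
  2 + 5/16 = 37/16
  3 + 16/37 = 127/37
  1 + 37/127 = 164/127
  2 + 127/164 = 455/164
  11 + 164/455 = 5169/455

5169/455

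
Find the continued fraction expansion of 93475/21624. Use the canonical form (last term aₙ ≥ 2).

93475 = 4*21624 + 6979
21624 = 3*6979 + 687
6979 = 10*687 + 109
687 = 6*109 + 33
109 = 3*33 + 10
33 = 3*10 + 3
10 = 3*3 + 1
3 = 3*1 + 0  (stop)
So 93475/21624 = [4; 3, 10, 6, 3, 3, 3, 3].

[4; 3, 10, 6, 3, 3, 3, 3]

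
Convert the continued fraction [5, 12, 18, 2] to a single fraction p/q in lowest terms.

2267/446

Using pₖ = aₖpₖ₋₁ + pₖ₋₂ and qₖ = aₖqₖ₋₁ + qₖ₋₂:
  k=0: a=5, p=5, q=1
  k=1: a=12, p=61, q=12
  k=2: a=18, p=1103, q=217
  k=3: a=2, p=2267, q=446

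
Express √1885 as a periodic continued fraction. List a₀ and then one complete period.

[43; 2, 2, 2, 86]

a₀ = ⌊√1885⌋ = 43.
With m₀=0, d₀=1 and mₖ₊₁ = dₖaₖ − mₖ, dₖ₊₁ = (n − mₖ₊₁²)/dₖ, aₖ₊₁ = ⌊(a₀+mₖ₊₁)/dₖ₊₁⌋:
  k=1: m=43, d=36, a=2
  k=2: m=29, d=29, a=2
  k=3: m=29, d=36, a=2
  k=4: m=43, d=1, a=86
d=1 and a=2a₀=86 at k=4, so the next step gives (m, d) = (43, 36) again — its k=1 value — and the period has length 4.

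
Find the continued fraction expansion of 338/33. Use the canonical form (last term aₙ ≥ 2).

[10; 4, 8]

338 = 10×33 + 8
33 = 4×8 + 1
8 = 8×1 + 0  (stop)
So 338/33 = [10; 4, 8].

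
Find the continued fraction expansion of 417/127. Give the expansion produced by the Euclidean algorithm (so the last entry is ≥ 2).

[3; 3, 1, 1, 8, 2]

417 = 3·127 + 36
127 = 3·36 + 19
36 = 1·19 + 17
19 = 1·17 + 2
17 = 8·2 + 1
2 = 2·1 + 0  (stop)
So 417/127 = [3; 3, 1, 1, 8, 2].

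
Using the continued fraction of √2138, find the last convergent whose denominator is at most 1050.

√2138 = [46; 4, 5, 5, 4, 92, …] (period length 5).
Convergents:
  p_0/q_0 = 46/1
  p_1/q_1 = 185/4
  p_2/q_2 = 971/21
  p_3/q_3 = 5040/109
  p_4/q_4 = 21131/457
  p_5/q_5 = 1949092/42153
q_4 = 457 ≤ 1050 < 42153 = q_5, so the answer is 21131/457.

21131/457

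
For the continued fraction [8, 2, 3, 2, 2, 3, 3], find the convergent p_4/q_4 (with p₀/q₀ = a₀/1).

329/39

Using pₖ = aₖpₖ₋₁ + pₖ₋₂, qₖ = aₖqₖ₋₁ + qₖ₋₂ (with p₋₁=1, p₋₂=0, q₋₁=0, q₋₂=1):
  k=0: a=8, p=8, q=1
  k=1: a=2, p=17, q=2
  k=2: a=3, p=59, q=7
  k=3: a=2, p=135, q=16
  k=4: a=2, p=329, q=39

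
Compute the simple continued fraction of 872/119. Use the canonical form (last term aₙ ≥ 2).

872 = 7·119 + 39
119 = 3·39 + 2
39 = 19·2 + 1
2 = 2·1 + 0  (stop)
So 872/119 = [7; 3, 19, 2].

[7; 3, 19, 2]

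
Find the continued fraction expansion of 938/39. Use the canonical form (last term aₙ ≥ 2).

938 = 24·39 + 2
39 = 19·2 + 1
2 = 2·1 + 0  (stop)
So 938/39 = [24; 19, 2].

[24; 19, 2]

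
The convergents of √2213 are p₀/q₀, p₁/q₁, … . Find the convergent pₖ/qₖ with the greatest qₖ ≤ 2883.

51982/1105

√2213 = [47; 23, 1, 1, 23, 94, …] (period length 5).
Convergents:
  p_0/q_0 = 47/1
  p_1/q_1 = 1082/23
  p_2/q_2 = 1129/24
  p_3/q_3 = 2211/47
  p_4/q_4 = 51982/1105
  p_5/q_5 = 4888519/103917
q_4 = 1105 ≤ 2883 < 103917 = q_5, so the answer is 51982/1105.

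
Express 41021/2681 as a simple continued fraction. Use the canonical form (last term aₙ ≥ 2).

41021 = 15×2681 + 806
2681 = 3×806 + 263
806 = 3×263 + 17
263 = 15×17 + 8
17 = 2×8 + 1
8 = 8×1 + 0  (stop)
So 41021/2681 = [15; 3, 3, 15, 2, 8].

[15; 3, 3, 15, 2, 8]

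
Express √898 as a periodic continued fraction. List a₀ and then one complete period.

[29; 1, 28, 1, 58]

a₀ = ⌊√898⌋ = 29.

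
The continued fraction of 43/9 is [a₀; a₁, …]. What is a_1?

43 = 4·9 + 7   →  a_0 = 4
9 = 1·7 + 2   →  a_1 = 1

1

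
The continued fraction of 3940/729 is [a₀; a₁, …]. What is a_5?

3940 = 5·729 + 295   →  a_0 = 5
729 = 2·295 + 139   →  a_1 = 2
295 = 2·139 + 17   →  a_2 = 2
139 = 8·17 + 3   →  a_3 = 8
17 = 5·3 + 2   →  a_4 = 5
3 = 1·2 + 1   →  a_5 = 1

1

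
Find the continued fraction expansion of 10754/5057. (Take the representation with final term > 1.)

10754 = 2*5057 + 640
5057 = 7*640 + 577
640 = 1*577 + 63
577 = 9*63 + 10
63 = 6*10 + 3
10 = 3*3 + 1
3 = 3*1 + 0  (stop)
So 10754/5057 = [2; 7, 1, 9, 6, 3, 3].

[2; 7, 1, 9, 6, 3, 3]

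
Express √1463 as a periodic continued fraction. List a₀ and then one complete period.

a₀ = ⌊√1463⌋ = 38.
With m₀=0, d₀=1 and mₖ₊₁ = dₖaₖ − mₖ, dₖ₊₁ = (n − mₖ₊₁²)/dₖ, aₖ₊₁ = ⌊(a₀+mₖ₊₁)/dₖ₊₁⌋:
  k=1: m=38, d=19, a=4
  k=2: m=38, d=1, a=76
d=1 and a=2a₀=76 at k=2, so the next step gives (m, d) = (38, 19) again — its k=1 value — and the period has length 2.

[38; 4, 76]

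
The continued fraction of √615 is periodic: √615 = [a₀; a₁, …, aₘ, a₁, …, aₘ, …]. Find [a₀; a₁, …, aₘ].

a₀ = ⌊√615⌋ = 24.
With m₀=0, d₀=1 and mₖ₊₁ = dₖaₖ − mₖ, dₖ₊₁ = (n − mₖ₊₁²)/dₖ, aₖ₊₁ = ⌊(a₀+mₖ₊₁)/dₖ₊₁⌋:
  k=1: m=24, d=39, a=1
  k=2: m=15, d=10, a=3
  k=3: m=15, d=39, a=1
  k=4: m=24, d=1, a=48
d=1 and a=2a₀=48 at k=4, so the next step gives (m, d) = (24, 39) again — its k=1 value — and the period has length 4.

[24; 1, 3, 1, 48]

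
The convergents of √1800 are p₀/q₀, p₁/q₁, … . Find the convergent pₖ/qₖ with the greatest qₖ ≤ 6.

212/5

√1800 = [42; 2, 2, 1, 8, 1, 2, 2, 84, …] (period length 8).
Convergents:
  p_0/q_0 = 42/1
  p_1/q_1 = 85/2
  p_2/q_2 = 212/5
  p_3/q_3 = 297/7
q_2 = 5 ≤ 6 < 7 = q_3, so the answer is 212/5.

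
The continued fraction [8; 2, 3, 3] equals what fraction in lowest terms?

194/23

Fold from the inside: start with 3/1.
  3 + 1/3 = 10/3
  2 + 3/10 = 23/10
  8 + 10/23 = 194/23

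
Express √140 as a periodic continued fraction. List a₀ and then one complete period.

[11; 1, 4, 1, 22]

a₀ = ⌊√140⌋ = 11.
With m₀=0, d₀=1 and mₖ₊₁ = dₖaₖ − mₖ, dₖ₊₁ = (n − mₖ₊₁²)/dₖ, aₖ₊₁ = ⌊(a₀+mₖ₊₁)/dₖ₊₁⌋:
  k=1: m=11, d=19, a=1
  k=2: m=8, d=4, a=4
  k=3: m=8, d=19, a=1
  k=4: m=11, d=1, a=22
d=1 and a=2a₀=22 at k=4, so the next step gives (m, d) = (11, 19) again — its k=1 value — and the period has length 4.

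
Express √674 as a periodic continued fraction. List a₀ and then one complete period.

[25; 1, 24, 1, 50]

a₀ = ⌊√674⌋ = 25.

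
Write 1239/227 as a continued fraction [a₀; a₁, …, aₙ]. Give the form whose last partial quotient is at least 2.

1239 = 5·227 + 104
227 = 2·104 + 19
104 = 5·19 + 9
19 = 2·9 + 1
9 = 9·1 + 0  (stop)
So 1239/227 = [5; 2, 5, 2, 9].

[5; 2, 5, 2, 9]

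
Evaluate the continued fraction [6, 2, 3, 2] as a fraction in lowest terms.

Using pₖ = aₖpₖ₋₁ + pₖ₋₂ and qₖ = aₖqₖ₋₁ + qₖ₋₂:
  k=0: a=6, p=6, q=1
  k=1: a=2, p=13, q=2
  k=2: a=3, p=45, q=7
  k=3: a=2, p=103, q=16

103/16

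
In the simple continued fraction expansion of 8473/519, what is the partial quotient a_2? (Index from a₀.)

14

8473 = 16·519 + 169   →  a_0 = 16
519 = 3·169 + 12   →  a_1 = 3
169 = 14·12 + 1   →  a_2 = 14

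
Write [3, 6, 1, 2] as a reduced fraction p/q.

63/20

Using pₖ = aₖpₖ₋₁ + pₖ₋₂ and qₖ = aₖqₖ₋₁ + qₖ₋₂:
  k=0: a=3, p=3, q=1
  k=1: a=6, p=19, q=6
  k=2: a=1, p=22, q=7
  k=3: a=2, p=63, q=20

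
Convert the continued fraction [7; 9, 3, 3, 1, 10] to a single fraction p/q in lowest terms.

Using pₖ = aₖpₖ₋₁ + pₖ₋₂ and qₖ = aₖqₖ₋₁ + qₖ₋₂:
  k=0: a=7, p=7, q=1
  k=1: a=9, p=64, q=9
  k=2: a=3, p=199, q=28
  k=3: a=3, p=661, q=93
  k=4: a=1, p=860, q=121
  k=5: a=10, p=9261, q=1303

9261/1303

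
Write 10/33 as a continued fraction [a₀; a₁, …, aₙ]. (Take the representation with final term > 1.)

10 = 0*33 + 10
33 = 3*10 + 3
10 = 3*3 + 1
3 = 3*1 + 0  (stop)
So 10/33 = [0; 3, 3, 3].

[0; 3, 3, 3]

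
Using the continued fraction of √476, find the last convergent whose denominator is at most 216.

2509/115

√476 = [21; 1, 4, 2, 10, 2, 4, 1, 42, …] (period length 8).
Convergents:
  p_0/q_0 = 21/1
  p_1/q_1 = 22/1
  p_2/q_2 = 109/5
  p_3/q_3 = 240/11
  p_4/q_4 = 2509/115
  p_5/q_5 = 5258/241
q_4 = 115 ≤ 216 < 241 = q_5, so the answer is 2509/115.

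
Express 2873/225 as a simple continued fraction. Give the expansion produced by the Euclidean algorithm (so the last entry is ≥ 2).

2873 = 12×225 + 173
225 = 1×173 + 52
173 = 3×52 + 17
52 = 3×17 + 1
17 = 17×1 + 0  (stop)
So 2873/225 = [12; 1, 3, 3, 17].

[12; 1, 3, 3, 17]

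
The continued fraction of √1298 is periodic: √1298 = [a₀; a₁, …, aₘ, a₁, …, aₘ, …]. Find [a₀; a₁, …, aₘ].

a₀ = ⌊√1298⌋ = 36.

[36; 36, 72]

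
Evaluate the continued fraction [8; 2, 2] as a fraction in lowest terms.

Fold from the inside: start with 2/1.
  2 + 1/2 = 5/2
  8 + 2/5 = 42/5

42/5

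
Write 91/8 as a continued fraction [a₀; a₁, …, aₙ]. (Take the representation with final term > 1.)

91 = 11×8 + 3
8 = 2×3 + 2
3 = 1×2 + 1
2 = 2×1 + 0  (stop)
So 91/8 = [11; 2, 1, 2].

[11; 2, 1, 2]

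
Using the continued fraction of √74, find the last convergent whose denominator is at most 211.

1471/171

√74 = [8; 1, 1, 1, 1, 16, …] (period length 5).
Convergents:
  p_0/q_0 = 8/1
  p_1/q_1 = 9/1
  p_2/q_2 = 17/2
  p_3/q_3 = 26/3
  p_4/q_4 = 43/5
  p_5/q_5 = 714/83
  p_6/q_6 = 757/88
  p_7/q_7 = 1471/171
  p_8/q_8 = 2228/259
q_7 = 171 ≤ 211 < 259 = q_8, so the answer is 1471/171.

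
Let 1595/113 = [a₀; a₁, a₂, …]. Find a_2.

1595 = 14·113 + 13   →  a_0 = 14
113 = 8·13 + 9   →  a_1 = 8
13 = 1·9 + 4   →  a_2 = 1

1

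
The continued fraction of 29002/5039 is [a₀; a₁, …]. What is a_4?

29002 = 5·5039 + 3807   →  a_0 = 5
5039 = 1·3807 + 1232   →  a_1 = 1
3807 = 3·1232 + 111   →  a_2 = 3
1232 = 11·111 + 11   →  a_3 = 11
111 = 10·11 + 1   →  a_4 = 10

10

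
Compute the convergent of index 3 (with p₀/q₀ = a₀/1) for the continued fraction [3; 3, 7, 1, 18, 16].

83/25

Using pₖ = aₖpₖ₋₁ + pₖ₋₂, qₖ = aₖqₖ₋₁ + qₖ₋₂ (with p₋₁=1, p₋₂=0, q₋₁=0, q₋₂=1):
  k=0: a=3, p=3, q=1
  k=1: a=3, p=10, q=3
  k=2: a=7, p=73, q=22
  k=3: a=1, p=83, q=25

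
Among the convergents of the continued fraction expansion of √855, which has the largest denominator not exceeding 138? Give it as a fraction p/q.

3041/104

√855 = [29; 4, 6, 4, 58, …] (period length 4).
Convergents:
  p_0/q_0 = 29/1
  p_1/q_1 = 117/4
  p_2/q_2 = 731/25
  p_3/q_3 = 3041/104
  p_4/q_4 = 177109/6057
q_3 = 104 ≤ 138 < 6057 = q_4, so the answer is 3041/104.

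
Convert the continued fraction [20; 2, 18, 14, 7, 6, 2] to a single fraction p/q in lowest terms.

Fold from the inside: start with 2/1.
  6 + 1/2 = 13/2
  7 + 2/13 = 93/13
  14 + 13/93 = 1315/93
  18 + 93/1315 = 23763/1315
  2 + 1315/23763 = 48841/23763
  20 + 23763/48841 = 1000583/48841

1000583/48841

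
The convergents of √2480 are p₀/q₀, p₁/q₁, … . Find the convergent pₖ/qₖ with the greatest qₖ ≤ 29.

√2480 = [49; 1, 3, 1, 98, …] (period length 4).
Convergents:
  p_0/q_0 = 49/1
  p_1/q_1 = 50/1
  p_2/q_2 = 199/4
  p_3/q_3 = 249/5
  p_4/q_4 = 24601/494
q_3 = 5 ≤ 29 < 494 = q_4, so the answer is 249/5.

249/5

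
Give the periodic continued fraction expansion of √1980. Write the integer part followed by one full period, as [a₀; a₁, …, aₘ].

a₀ = ⌊√1980⌋ = 44.
With m₀=0, d₀=1 and mₖ₊₁ = dₖaₖ − mₖ, dₖ₊₁ = (n − mₖ₊₁²)/dₖ, aₖ₊₁ = ⌊(a₀+mₖ₊₁)/dₖ₊₁⌋:
  k=1: m=44, d=44, a=2
  k=2: m=44, d=1, a=88
d=1 and a=2a₀=88 at k=2, so the next step gives (m, d) = (44, 44) again — its k=1 value — and the period has length 2.

[44; 2, 88]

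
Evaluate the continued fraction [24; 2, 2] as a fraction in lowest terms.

122/5

Using pₖ = aₖpₖ₋₁ + pₖ₋₂ and qₖ = aₖqₖ₋₁ + qₖ₋₂:
  k=0: a=24, p=24, q=1
  k=1: a=2, p=49, q=2
  k=2: a=2, p=122, q=5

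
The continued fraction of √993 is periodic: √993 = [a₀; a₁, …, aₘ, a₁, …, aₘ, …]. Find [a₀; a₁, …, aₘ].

a₀ = ⌊√993⌋ = 31.
With m₀=0, d₀=1 and mₖ₊₁ = dₖaₖ − mₖ, dₖ₊₁ = (n − mₖ₊₁²)/dₖ, aₖ₊₁ = ⌊(a₀+mₖ₊₁)/dₖ₊₁⌋:
  k=1: m=31, d=32, a=1
  k=2: m=1, d=31, a=1
  k=3: m=30, d=3, a=20
  k=4: m=30, d=31, a=1
  k=5: m=1, d=32, a=1
  k=6: m=31, d=1, a=62
d=1 and a=2a₀=62 at k=6, so the next step gives (m, d) = (31, 32) again — its k=1 value — and the period has length 6.

[31; 1, 1, 20, 1, 1, 62]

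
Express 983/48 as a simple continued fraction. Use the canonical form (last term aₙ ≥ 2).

983 = 20·48 + 23
48 = 2·23 + 2
23 = 11·2 + 1
2 = 2·1 + 0  (stop)
So 983/48 = [20; 2, 11, 2].

[20; 2, 11, 2]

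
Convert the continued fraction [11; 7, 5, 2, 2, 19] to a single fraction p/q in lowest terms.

41939/3765

Fold from the inside: start with 19/1.
  2 + 1/19 = 39/19
  2 + 19/39 = 97/39
  5 + 39/97 = 524/97
  7 + 97/524 = 3765/524
  11 + 524/3765 = 41939/3765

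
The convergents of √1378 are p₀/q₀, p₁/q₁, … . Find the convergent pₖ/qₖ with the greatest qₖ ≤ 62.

1225/33

√1378 = [37; 8, 4, 4, 8, 74, …] (period length 5).
Convergents:
  p_0/q_0 = 37/1
  p_1/q_1 = 297/8
  p_2/q_2 = 1225/33
  p_3/q_3 = 5197/140
q_2 = 33 ≤ 62 < 140 = q_3, so the answer is 1225/33.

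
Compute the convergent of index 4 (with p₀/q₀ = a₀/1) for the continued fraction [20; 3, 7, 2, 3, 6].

Using pₖ = aₖpₖ₋₁ + pₖ₋₂, qₖ = aₖqₖ₋₁ + qₖ₋₂ (with p₋₁=1, p₋₂=0, q₋₁=0, q₋₂=1):
  k=0: a=20, p=20, q=1
  k=1: a=3, p=61, q=3
  k=2: a=7, p=447, q=22
  k=3: a=2, p=955, q=47
  k=4: a=3, p=3312, q=163

3312/163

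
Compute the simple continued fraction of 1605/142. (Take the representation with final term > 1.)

1605 = 11×142 + 43
142 = 3×43 + 13
43 = 3×13 + 4
13 = 3×4 + 1
4 = 4×1 + 0  (stop)
So 1605/142 = [11; 3, 3, 3, 4].

[11; 3, 3, 3, 4]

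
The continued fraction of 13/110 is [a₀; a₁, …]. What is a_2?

2

13 = 0·110 + 13   →  a_0 = 0
110 = 8·13 + 6   →  a_1 = 8
13 = 2·6 + 1   →  a_2 = 2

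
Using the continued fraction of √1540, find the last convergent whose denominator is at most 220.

√1540 = [39; 4, 8, 2, 8, 4, 78, …] (period length 6).
Convergents:
  p_0/q_0 = 39/1
  p_1/q_1 = 157/4
  p_2/q_2 = 1295/33
  p_3/q_3 = 2747/70
  p_4/q_4 = 23271/593
q_3 = 70 ≤ 220 < 593 = q_4, so the answer is 2747/70.

2747/70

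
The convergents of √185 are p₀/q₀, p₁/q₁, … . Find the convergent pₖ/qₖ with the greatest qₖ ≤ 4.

41/3

√185 = [13; 1, 1, 1, 1, 26, …] (period length 5).
Convergents:
  p_0/q_0 = 13/1
  p_1/q_1 = 14/1
  p_2/q_2 = 27/2
  p_3/q_3 = 41/3
  p_4/q_4 = 68/5
q_3 = 3 ≤ 4 < 5 = q_4, so the answer is 41/3.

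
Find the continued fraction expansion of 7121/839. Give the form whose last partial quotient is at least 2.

7121 = 8×839 + 409
839 = 2×409 + 21
409 = 19×21 + 10
21 = 2×10 + 1
10 = 10×1 + 0  (stop)
So 7121/839 = [8; 2, 19, 2, 10].

[8; 2, 19, 2, 10]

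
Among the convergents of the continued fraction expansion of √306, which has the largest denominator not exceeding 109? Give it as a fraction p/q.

1207/69

√306 = [17; 2, 34, …] (period length 2).
Convergents:
  p_0/q_0 = 17/1
  p_1/q_1 = 35/2
  p_2/q_2 = 1207/69
  p_3/q_3 = 2449/140
q_2 = 69 ≤ 109 < 140 = q_3, so the answer is 1207/69.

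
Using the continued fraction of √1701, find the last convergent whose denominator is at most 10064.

√1701 = [41; 4, 8, 1, 10, 1, 8, 4, 82, …] (period length 8).
Convergents:
  p_0/q_0 = 41/1
  p_1/q_1 = 165/4
  p_2/q_2 = 1361/33
  p_3/q_3 = 1526/37
  p_4/q_4 = 16621/403
  p_5/q_5 = 18147/440
  p_6/q_6 = 161797/3923
  p_7/q_7 = 665335/16132
q_6 = 3923 ≤ 10064 < 16132 = q_7, so the answer is 161797/3923.

161797/3923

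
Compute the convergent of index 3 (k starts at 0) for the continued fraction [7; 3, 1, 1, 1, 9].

Using pₖ = aₖpₖ₋₁ + pₖ₋₂, qₖ = aₖqₖ₋₁ + qₖ₋₂ (with p₋₁=1, p₋₂=0, q₋₁=0, q₋₂=1):
  k=0: a=7, p=7, q=1
  k=1: a=3, p=22, q=3
  k=2: a=1, p=29, q=4
  k=3: a=1, p=51, q=7

51/7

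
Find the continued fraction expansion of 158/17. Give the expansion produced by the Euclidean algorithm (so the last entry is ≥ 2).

158 = 9·17 + 5
17 = 3·5 + 2
5 = 2·2 + 1
2 = 2·1 + 0  (stop)
So 158/17 = [9; 3, 2, 2].

[9; 3, 2, 2]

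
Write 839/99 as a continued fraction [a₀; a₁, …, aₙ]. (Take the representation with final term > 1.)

[8; 2, 9, 2, 2]

839 = 8*99 + 47
99 = 2*47 + 5
47 = 9*5 + 2
5 = 2*2 + 1
2 = 2*1 + 0  (stop)
So 839/99 = [8; 2, 9, 2, 2].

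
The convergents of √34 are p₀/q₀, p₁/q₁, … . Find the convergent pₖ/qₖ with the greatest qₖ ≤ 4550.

√34 = [5; 1, 4, 1, 10, …] (period length 4).
Convergents:
  p_0/q_0 = 5/1
  p_1/q_1 = 6/1
  p_2/q_2 = 29/5
  p_3/q_3 = 35/6
  p_4/q_4 = 379/65
  p_5/q_5 = 414/71
  p_6/q_6 = 2035/349
  p_7/q_7 = 2449/420
  p_8/q_8 = 26525/4549
  p_9/q_9 = 28974/4969
q_8 = 4549 ≤ 4550 < 4969 = q_9, so the answer is 26525/4549.

26525/4549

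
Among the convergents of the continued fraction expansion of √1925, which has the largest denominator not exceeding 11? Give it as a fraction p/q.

√1925 = [43; 1, 6, 1, 86, …] (period length 4).
Convergents:
  p_0/q_0 = 43/1
  p_1/q_1 = 44/1
  p_2/q_2 = 307/7
  p_3/q_3 = 351/8
  p_4/q_4 = 30493/695
q_3 = 8 ≤ 11 < 695 = q_4, so the answer is 351/8.

351/8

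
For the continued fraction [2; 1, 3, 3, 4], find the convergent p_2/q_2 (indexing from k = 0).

11/4

Using pₖ = aₖpₖ₋₁ + pₖ₋₂, qₖ = aₖqₖ₋₁ + qₖ₋₂ (with p₋₁=1, p₋₂=0, q₋₁=0, q₋₂=1):
  k=0: a=2, p=2, q=1
  k=1: a=1, p=3, q=1
  k=2: a=3, p=11, q=4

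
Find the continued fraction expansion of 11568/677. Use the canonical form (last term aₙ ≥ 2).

[17; 11, 2, 9, 3]

11568 = 17·677 + 59
677 = 11·59 + 28
59 = 2·28 + 3
28 = 9·3 + 1
3 = 3·1 + 0  (stop)
So 11568/677 = [17; 11, 2, 9, 3].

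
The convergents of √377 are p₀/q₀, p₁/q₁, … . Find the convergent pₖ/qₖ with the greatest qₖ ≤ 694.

8951/461

√377 = [19; 2, 2, 2, 38, …] (period length 4).
Convergents:
  p_0/q_0 = 19/1
  p_1/q_1 = 39/2
  p_2/q_2 = 97/5
  p_3/q_3 = 233/12
  p_4/q_4 = 8951/461
  p_5/q_5 = 18135/934
q_4 = 461 ≤ 694 < 934 = q_5, so the answer is 8951/461.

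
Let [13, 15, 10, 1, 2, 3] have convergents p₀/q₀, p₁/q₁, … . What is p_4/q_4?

6311/483

Using pₖ = aₖpₖ₋₁ + pₖ₋₂, qₖ = aₖqₖ₋₁ + qₖ₋₂ (with p₋₁=1, p₋₂=0, q₋₁=0, q₋₂=1):
  k=0: a=13, p=13, q=1
  k=1: a=15, p=196, q=15
  k=2: a=10, p=1973, q=151
  k=3: a=1, p=2169, q=166
  k=4: a=2, p=6311, q=483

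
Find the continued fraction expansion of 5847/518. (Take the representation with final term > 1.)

5847 = 11×518 + 149
518 = 3×149 + 71
149 = 2×71 + 7
71 = 10×7 + 1
7 = 7×1 + 0  (stop)
So 5847/518 = [11; 3, 2, 10, 7].

[11; 3, 2, 10, 7]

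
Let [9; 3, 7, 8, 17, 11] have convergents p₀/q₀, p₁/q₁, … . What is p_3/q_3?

Using pₖ = aₖpₖ₋₁ + pₖ₋₂, qₖ = aₖqₖ₋₁ + qₖ₋₂ (with p₋₁=1, p₋₂=0, q₋₁=0, q₋₂=1):
  k=0: a=9, p=9, q=1
  k=1: a=3, p=28, q=3
  k=2: a=7, p=205, q=22
  k=3: a=8, p=1668, q=179

1668/179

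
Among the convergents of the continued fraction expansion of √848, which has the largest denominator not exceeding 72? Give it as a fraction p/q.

728/25

√848 = [29; 8, 3, 3, 3, 8, 58, …] (period length 6).
Convergents:
  p_0/q_0 = 29/1
  p_1/q_1 = 233/8
  p_2/q_2 = 728/25
  p_3/q_3 = 2417/83
q_2 = 25 ≤ 72 < 83 = q_3, so the answer is 728/25.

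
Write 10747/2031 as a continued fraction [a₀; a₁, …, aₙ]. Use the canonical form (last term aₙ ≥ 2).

[5; 3, 2, 3, 9, 9]

10747 = 5×2031 + 592
2031 = 3×592 + 255
592 = 2×255 + 82
255 = 3×82 + 9
82 = 9×9 + 1
9 = 9×1 + 0  (stop)
So 10747/2031 = [5; 3, 2, 3, 9, 9].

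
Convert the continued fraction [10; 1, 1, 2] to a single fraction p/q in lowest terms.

53/5

Fold from the inside: start with 2/1.
  1 + 1/2 = 3/2
  1 + 2/3 = 5/3
  10 + 3/5 = 53/5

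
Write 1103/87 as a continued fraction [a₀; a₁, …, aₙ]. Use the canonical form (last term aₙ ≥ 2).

[12; 1, 2, 9, 3]

1103 = 12*87 + 59
87 = 1*59 + 28
59 = 2*28 + 3
28 = 9*3 + 1
3 = 3*1 + 0  (stop)
So 1103/87 = [12; 1, 2, 9, 3].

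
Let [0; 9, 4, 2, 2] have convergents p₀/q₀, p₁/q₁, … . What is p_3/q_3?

9/83

Using pₖ = aₖpₖ₋₁ + pₖ₋₂, qₖ = aₖqₖ₋₁ + qₖ₋₂ (with p₋₁=1, p₋₂=0, q₋₁=0, q₋₂=1):
  k=0: a=0, p=0, q=1
  k=1: a=9, p=1, q=9
  k=2: a=4, p=4, q=37
  k=3: a=2, p=9, q=83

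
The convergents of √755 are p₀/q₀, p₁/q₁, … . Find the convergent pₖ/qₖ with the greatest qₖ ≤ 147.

√755 = [27; 2, 10, 2, 54, …] (period length 4).
Convergents:
  p_0/q_0 = 27/1
  p_1/q_1 = 55/2
  p_2/q_2 = 577/21
  p_3/q_3 = 1209/44
  p_4/q_4 = 65863/2397
q_3 = 44 ≤ 147 < 2397 = q_4, so the answer is 1209/44.

1209/44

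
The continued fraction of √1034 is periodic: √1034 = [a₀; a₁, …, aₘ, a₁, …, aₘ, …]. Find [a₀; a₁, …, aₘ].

a₀ = ⌊√1034⌋ = 32.

[32; 6, 2, 2, 2, 6, 64]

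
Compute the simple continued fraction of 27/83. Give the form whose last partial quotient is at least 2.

27 = 0*83 + 27
83 = 3*27 + 2
27 = 13*2 + 1
2 = 2*1 + 0  (stop)
So 27/83 = [0; 3, 13, 2].

[0; 3, 13, 2]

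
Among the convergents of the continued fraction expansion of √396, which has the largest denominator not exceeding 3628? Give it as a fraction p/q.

71261/3581

√396 = [19; 1, 8, 1, 38, …] (period length 4).
Convergents:
  p_0/q_0 = 19/1
  p_1/q_1 = 20/1
  p_2/q_2 = 179/9
  p_3/q_3 = 199/10
  p_4/q_4 = 7741/389
  p_5/q_5 = 7940/399
  p_6/q_6 = 71261/3581
  p_7/q_7 = 79201/3980
q_6 = 3581 ≤ 3628 < 3980 = q_7, so the answer is 71261/3581.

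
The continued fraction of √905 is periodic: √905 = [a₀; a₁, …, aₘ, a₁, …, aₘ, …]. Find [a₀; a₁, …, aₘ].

[30; 12, 60]

a₀ = ⌊√905⌋ = 30.
With m₀=0, d₀=1 and mₖ₊₁ = dₖaₖ − mₖ, dₖ₊₁ = (n − mₖ₊₁²)/dₖ, aₖ₊₁ = ⌊(a₀+mₖ₊₁)/dₖ₊₁⌋:
  k=1: m=30, d=5, a=12
  k=2: m=30, d=1, a=60
d=1 and a=2a₀=60 at k=2, so the next step gives (m, d) = (30, 5) again — its k=1 value — and the period has length 2.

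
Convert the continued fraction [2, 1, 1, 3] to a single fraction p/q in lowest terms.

18/7

Using pₖ = aₖpₖ₋₁ + pₖ₋₂ and qₖ = aₖqₖ₋₁ + qₖ₋₂:
  k=0: a=2, p=2, q=1
  k=1: a=1, p=3, q=1
  k=2: a=1, p=5, q=2
  k=3: a=3, p=18, q=7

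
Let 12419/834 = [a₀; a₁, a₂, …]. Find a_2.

12419 = 14·834 + 743   →  a_0 = 14
834 = 1·743 + 91   →  a_1 = 1
743 = 8·91 + 15   →  a_2 = 8

8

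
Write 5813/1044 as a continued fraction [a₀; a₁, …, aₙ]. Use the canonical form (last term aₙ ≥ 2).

[5; 1, 1, 3, 5, 1, 2, 8]

5813 = 5*1044 + 593
1044 = 1*593 + 451
593 = 1*451 + 142
451 = 3*142 + 25
142 = 5*25 + 17
25 = 1*17 + 8
17 = 2*8 + 1
8 = 8*1 + 0  (stop)
So 5813/1044 = [5; 1, 1, 3, 5, 1, 2, 8].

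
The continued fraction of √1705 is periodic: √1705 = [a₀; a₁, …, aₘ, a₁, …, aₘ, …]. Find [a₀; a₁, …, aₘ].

a₀ = ⌊√1705⌋ = 41.
With m₀=0, d₀=1 and mₖ₊₁ = dₖaₖ − mₖ, dₖ₊₁ = (n − mₖ₊₁²)/dₖ, aₖ₊₁ = ⌊(a₀+mₖ₊₁)/dₖ₊₁⌋:
  k=1: m=41, d=24, a=3
  k=2: m=31, d=31, a=2
  k=3: m=31, d=24, a=3
  k=4: m=41, d=1, a=82
d=1 and a=2a₀=82 at k=4, so the next step gives (m, d) = (41, 24) again — its k=1 value — and the period has length 4.

[41; 3, 2, 3, 82]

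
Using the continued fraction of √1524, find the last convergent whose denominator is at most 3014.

√1524 = [39; 26, 78, …] (period length 2).
Convergents:
  p_0/q_0 = 39/1
  p_1/q_1 = 1015/26
  p_2/q_2 = 79209/2029
  p_3/q_3 = 2060449/52780
q_2 = 2029 ≤ 3014 < 52780 = q_3, so the answer is 79209/2029.

79209/2029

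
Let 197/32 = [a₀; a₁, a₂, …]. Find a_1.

6

197 = 6·32 + 5   →  a_0 = 6
32 = 6·5 + 2   →  a_1 = 6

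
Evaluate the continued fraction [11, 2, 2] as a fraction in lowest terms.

57/5

Fold from the inside: start with 2/1.
  2 + 1/2 = 5/2
  11 + 2/5 = 57/5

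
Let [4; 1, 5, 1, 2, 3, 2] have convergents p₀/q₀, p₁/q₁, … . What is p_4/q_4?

Using pₖ = aₖpₖ₋₁ + pₖ₋₂, qₖ = aₖqₖ₋₁ + qₖ₋₂ (with p₋₁=1, p₋₂=0, q₋₁=0, q₋₂=1):
  k=0: a=4, p=4, q=1
  k=1: a=1, p=5, q=1
  k=2: a=5, p=29, q=6
  k=3: a=1, p=34, q=7
  k=4: a=2, p=97, q=20

97/20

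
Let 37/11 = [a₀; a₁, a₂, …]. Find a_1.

2

37 = 3·11 + 4   →  a_0 = 3
11 = 2·4 + 3   →  a_1 = 2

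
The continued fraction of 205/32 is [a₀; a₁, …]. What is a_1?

205 = 6·32 + 13   →  a_0 = 6
32 = 2·13 + 6   →  a_1 = 2

2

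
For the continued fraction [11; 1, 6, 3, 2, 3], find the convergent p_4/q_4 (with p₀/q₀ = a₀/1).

605/51

Using pₖ = aₖpₖ₋₁ + pₖ₋₂, qₖ = aₖqₖ₋₁ + qₖ₋₂ (with p₋₁=1, p₋₂=0, q₋₁=0, q₋₂=1):
  k=0: a=11, p=11, q=1
  k=1: a=1, p=12, q=1
  k=2: a=6, p=83, q=7
  k=3: a=3, p=261, q=22
  k=4: a=2, p=605, q=51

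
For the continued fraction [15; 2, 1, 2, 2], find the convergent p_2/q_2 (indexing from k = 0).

Using pₖ = aₖpₖ₋₁ + pₖ₋₂, qₖ = aₖqₖ₋₁ + qₖ₋₂ (with p₋₁=1, p₋₂=0, q₋₁=0, q₋₂=1):
  k=0: a=15, p=15, q=1
  k=1: a=2, p=31, q=2
  k=2: a=1, p=46, q=3

46/3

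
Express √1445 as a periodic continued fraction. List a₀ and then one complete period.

a₀ = ⌊√1445⌋ = 38.
With m₀=0, d₀=1 and mₖ₊₁ = dₖaₖ − mₖ, dₖ₊₁ = (n − mₖ₊₁²)/dₖ, aₖ₊₁ = ⌊(a₀+mₖ₊₁)/dₖ₊₁⌋:
  k=1: m=38, d=1, a=76
d=1 and a=2a₀=76 at k=1, so the next step gives (m, d) = (38, 1) again — its k=1 value — and the period has length 1.

[38; 76]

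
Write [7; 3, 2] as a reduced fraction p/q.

51/7

Fold from the inside: start with 2/1.
  3 + 1/2 = 7/2
  7 + 2/7 = 51/7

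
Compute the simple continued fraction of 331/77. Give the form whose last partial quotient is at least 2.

331 = 4·77 + 23
77 = 3·23 + 8
23 = 2·8 + 7
8 = 1·7 + 1
7 = 7·1 + 0  (stop)
So 331/77 = [4; 3, 2, 1, 7].

[4; 3, 2, 1, 7]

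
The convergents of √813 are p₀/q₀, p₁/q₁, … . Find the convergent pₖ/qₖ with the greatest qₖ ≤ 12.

√813 = [28; 1, 1, 18, 1, 1, 56, …] (period length 6).
Convergents:
  p_0/q_0 = 28/1
  p_1/q_1 = 29/1
  p_2/q_2 = 57/2
  p_3/q_3 = 1055/37
q_2 = 2 ≤ 12 < 37 = q_3, so the answer is 57/2.

57/2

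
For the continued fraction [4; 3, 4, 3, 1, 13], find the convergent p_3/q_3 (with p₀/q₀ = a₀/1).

Using pₖ = aₖpₖ₋₁ + pₖ₋₂, qₖ = aₖqₖ₋₁ + qₖ₋₂ (with p₋₁=1, p₋₂=0, q₋₁=0, q₋₂=1):
  k=0: a=4, p=4, q=1
  k=1: a=3, p=13, q=3
  k=2: a=4, p=56, q=13
  k=3: a=3, p=181, q=42

181/42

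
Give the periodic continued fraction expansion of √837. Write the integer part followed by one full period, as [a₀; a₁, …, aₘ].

a₀ = ⌊√837⌋ = 28.

[28; 1, 13, 2, 13, 1, 56]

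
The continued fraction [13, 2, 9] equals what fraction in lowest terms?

256/19

Using pₖ = aₖpₖ₋₁ + pₖ₋₂ and qₖ = aₖqₖ₋₁ + qₖ₋₂:
  k=0: a=13, p=13, q=1
  k=1: a=2, p=27, q=2
  k=2: a=9, p=256, q=19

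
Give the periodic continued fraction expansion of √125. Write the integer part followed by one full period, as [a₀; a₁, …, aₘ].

a₀ = ⌊√125⌋ = 11.
With m₀=0, d₀=1 and mₖ₊₁ = dₖaₖ − mₖ, dₖ₊₁ = (n − mₖ₊₁²)/dₖ, aₖ₊₁ = ⌊(a₀+mₖ₊₁)/dₖ₊₁⌋:
  k=1: m=11, d=4, a=5
  k=2: m=9, d=11, a=1
  k=3: m=2, d=11, a=1
  k=4: m=9, d=4, a=5
  k=5: m=11, d=1, a=22
d=1 and a=2a₀=22 at k=5, so the next step gives (m, d) = (11, 4) again — its k=1 value — and the period has length 5.

[11; 5, 1, 1, 5, 22]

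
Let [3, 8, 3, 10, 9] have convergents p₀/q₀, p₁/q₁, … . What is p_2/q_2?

78/25

Using pₖ = aₖpₖ₋₁ + pₖ₋₂, qₖ = aₖqₖ₋₁ + qₖ₋₂ (with p₋₁=1, p₋₂=0, q₋₁=0, q₋₂=1):
  k=0: a=3, p=3, q=1
  k=1: a=8, p=25, q=8
  k=2: a=3, p=78, q=25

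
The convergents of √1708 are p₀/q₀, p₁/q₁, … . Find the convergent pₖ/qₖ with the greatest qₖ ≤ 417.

7687/186

√1708 = [41; 3, 20, 3, 82, …] (period length 4).
Convergents:
  p_0/q_0 = 41/1
  p_1/q_1 = 124/3
  p_2/q_2 = 2521/61
  p_3/q_3 = 7687/186
  p_4/q_4 = 632855/15313
q_3 = 186 ≤ 417 < 15313 = q_4, so the answer is 7687/186.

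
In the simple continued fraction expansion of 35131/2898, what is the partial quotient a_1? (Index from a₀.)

35131 = 12·2898 + 355   →  a_0 = 12
2898 = 8·355 + 58   →  a_1 = 8

8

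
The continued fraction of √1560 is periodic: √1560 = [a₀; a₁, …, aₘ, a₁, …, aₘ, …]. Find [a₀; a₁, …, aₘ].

a₀ = ⌊√1560⌋ = 39.
With m₀=0, d₀=1 and mₖ₊₁ = dₖaₖ − mₖ, dₖ₊₁ = (n − mₖ₊₁²)/dₖ, aₖ₊₁ = ⌊(a₀+mₖ₊₁)/dₖ₊₁⌋:
  k=1: m=39, d=39, a=2
  k=2: m=39, d=1, a=78
d=1 and a=2a₀=78 at k=2, so the next step gives (m, d) = (39, 39) again — its k=1 value — and the period has length 2.

[39; 2, 78]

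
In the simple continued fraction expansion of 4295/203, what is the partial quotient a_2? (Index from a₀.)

2

4295 = 21·203 + 32   →  a_0 = 21
203 = 6·32 + 11   →  a_1 = 6
32 = 2·11 + 10   →  a_2 = 2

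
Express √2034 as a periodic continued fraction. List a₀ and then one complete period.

a₀ = ⌊√2034⌋ = 45.
With m₀=0, d₀=1 and mₖ₊₁ = dₖaₖ − mₖ, dₖ₊₁ = (n − mₖ₊₁²)/dₖ, aₖ₊₁ = ⌊(a₀+mₖ₊₁)/dₖ₊₁⌋:
  k=1: m=45, d=9, a=10
  k=2: m=45, d=1, a=90
d=1 and a=2a₀=90 at k=2, so the next step gives (m, d) = (45, 9) again — its k=1 value — and the period has length 2.

[45; 10, 90]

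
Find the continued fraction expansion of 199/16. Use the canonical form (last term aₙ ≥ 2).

[12; 2, 3, 2]

199 = 12×16 + 7
16 = 2×7 + 2
7 = 3×2 + 1
2 = 2×1 + 0  (stop)
So 199/16 = [12; 2, 3, 2].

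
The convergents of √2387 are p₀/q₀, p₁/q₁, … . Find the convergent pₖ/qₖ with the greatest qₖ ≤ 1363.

√2387 = [48; 1, 5, 1, 96, …] (period length 4).
Convergents:
  p_0/q_0 = 48/1
  p_1/q_1 = 49/1
  p_2/q_2 = 293/6
  p_3/q_3 = 342/7
  p_4/q_4 = 33125/678
  p_5/q_5 = 33467/685
  p_6/q_6 = 200460/4103
q_5 = 685 ≤ 1363 < 4103 = q_6, so the answer is 33467/685.

33467/685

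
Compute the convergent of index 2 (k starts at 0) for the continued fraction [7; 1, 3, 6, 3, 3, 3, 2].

Using pₖ = aₖpₖ₋₁ + pₖ₋₂, qₖ = aₖqₖ₋₁ + qₖ₋₂ (with p₋₁=1, p₋₂=0, q₋₁=0, q₋₂=1):
  k=0: a=7, p=7, q=1
  k=1: a=1, p=8, q=1
  k=2: a=3, p=31, q=4

31/4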